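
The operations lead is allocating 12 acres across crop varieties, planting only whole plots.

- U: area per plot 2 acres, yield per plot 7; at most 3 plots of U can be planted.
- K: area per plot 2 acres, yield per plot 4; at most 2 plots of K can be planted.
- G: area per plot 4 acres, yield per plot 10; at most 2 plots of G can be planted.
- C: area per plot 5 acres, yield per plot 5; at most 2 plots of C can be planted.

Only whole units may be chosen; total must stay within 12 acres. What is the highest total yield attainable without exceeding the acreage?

35

This is a bounded integer knapsack.
3×U, 1×K, and 1×G: area 12 ≤ 12, yield 3·7 + 1·4 + 1·10 = 35.
2×U and 2×G: area 12 ≤ 12, yield 2·7 + 2·10 = 34.
Best is 35.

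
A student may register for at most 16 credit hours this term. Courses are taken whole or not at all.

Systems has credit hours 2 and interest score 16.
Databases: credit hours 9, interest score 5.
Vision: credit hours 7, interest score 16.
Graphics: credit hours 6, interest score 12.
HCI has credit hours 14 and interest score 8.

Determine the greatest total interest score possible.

44

Treat it as a binary knapsack problem.
Allowing fractional choices, the relaxed optimum would be about 44.6, but courses are indivisible.
Systems + Vision + Graphics: credit hours 2 + 7 + 6 = 15 ≤ 16, interest score 16 + 16 + 12 = 44.
Systems + Vision: credit hours 2 + 7 = 9 ≤ 16, interest score 16 + 16 = 32.
Systems + Graphics: credit hours 2 + 6 = 8 ≤ 16, interest score 16 + 12 = 28.
Best is Systems, Vision, and Graphics with total interest score 44.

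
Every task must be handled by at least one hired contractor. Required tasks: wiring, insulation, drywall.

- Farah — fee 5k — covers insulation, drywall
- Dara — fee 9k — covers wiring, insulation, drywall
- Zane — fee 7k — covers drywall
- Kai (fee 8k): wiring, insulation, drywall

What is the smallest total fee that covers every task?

8

This is an integer covering problem.
The greedy cost-per-new-task heuristic would pick Farah and Kai for 13, but a cheaper cover exists.
Kai alone covers wiring, insulation, drywall — every task.
Total fee: 8.
No cover costs less than 8.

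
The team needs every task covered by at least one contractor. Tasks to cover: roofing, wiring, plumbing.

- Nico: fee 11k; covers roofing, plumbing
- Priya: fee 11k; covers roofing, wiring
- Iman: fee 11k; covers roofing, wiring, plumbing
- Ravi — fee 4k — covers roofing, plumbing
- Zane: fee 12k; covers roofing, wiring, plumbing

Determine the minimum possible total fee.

11

The greedy cost-per-new-task heuristic would pick Ravi and Priya for 15, but a cheaper cover exists.
Iman alone covers roofing, wiring, plumbing — every task.
Total fee: 11.
No cover costs less than 11.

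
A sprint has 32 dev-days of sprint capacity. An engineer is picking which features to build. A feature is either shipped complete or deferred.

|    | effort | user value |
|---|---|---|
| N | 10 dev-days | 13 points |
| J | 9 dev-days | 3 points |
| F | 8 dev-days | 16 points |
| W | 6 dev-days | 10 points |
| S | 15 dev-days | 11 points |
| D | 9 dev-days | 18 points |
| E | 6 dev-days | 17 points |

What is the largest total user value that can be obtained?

61

Allowing fractional choices, the relaxed optimum would be about 64.9, but features are indivisible.
F + W + D + E: effort 8 + 6 + 9 + 6 = 29 ≤ 32, user value 16 + 10 + 18 + 17 = 61.
N + W + D + E: effort 10 + 6 + 9 + 6 = 31 ≤ 32, user value 13 + 10 + 18 + 17 = 58.
Best is F, W, D, and E with total user value 61.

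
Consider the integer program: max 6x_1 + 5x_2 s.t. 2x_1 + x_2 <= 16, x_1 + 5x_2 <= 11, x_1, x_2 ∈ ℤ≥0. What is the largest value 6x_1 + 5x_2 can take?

48

(x_1,x_2)=(8,0): 2·8+1·0=16≤16, 1·8+5·0=8≤11, objective 48.
(x_1,x_2)=(7,0): 2·7+1·0=14≤16, 1·7+5·0=7≤11, objective 42.
No feasible integer point exceeds 48.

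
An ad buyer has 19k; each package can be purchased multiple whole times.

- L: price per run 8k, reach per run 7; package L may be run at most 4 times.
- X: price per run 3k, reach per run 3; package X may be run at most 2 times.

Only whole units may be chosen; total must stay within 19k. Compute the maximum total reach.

17

2×L and 1×X: price 19 ≤ 19, reach 2·7 + 1·3 = 17.
2×L: price 16 ≤ 19, reach 2·7 = 14.
Best is 17.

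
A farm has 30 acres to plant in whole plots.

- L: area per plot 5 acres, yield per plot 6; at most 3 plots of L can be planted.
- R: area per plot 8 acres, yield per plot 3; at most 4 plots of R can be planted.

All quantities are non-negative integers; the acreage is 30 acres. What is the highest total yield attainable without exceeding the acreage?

21

L has the best ratio (6/5); taking only L gives at most 3×6 = 18 (stopped by the supply cap of 3).
Mixing does better — 3×L and 1×R: area 23 ≤ 30, yield 3·6 + 1·3 = 21.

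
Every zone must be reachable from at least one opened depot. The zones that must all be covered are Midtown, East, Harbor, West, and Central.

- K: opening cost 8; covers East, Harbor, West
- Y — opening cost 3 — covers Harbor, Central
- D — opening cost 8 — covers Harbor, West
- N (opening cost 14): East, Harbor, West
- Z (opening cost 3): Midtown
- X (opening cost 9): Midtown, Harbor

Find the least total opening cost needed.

This is an integer covering problem.
Choose K, Y, and Z: together they cover Midtown, East, Harbor, West, Central — every zone.
Total opening cost: 8 + 3 + 3 = 14.
No cover costs less than 14.

14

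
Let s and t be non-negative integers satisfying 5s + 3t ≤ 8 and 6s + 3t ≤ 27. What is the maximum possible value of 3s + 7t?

14

(s,t)=(0,2): 5·0+3·2=6≤8, 6·0+3·2=6≤27, objective 14.
(s,t)=(1,1): 5·1+3·1=8≤8, 6·1+3·1=9≤27, objective 10.
(s,t)=(0,1): 5·0+3·1=3≤8, 6·0+3·1=3≤27, objective 7.
No feasible integer point exceeds 14.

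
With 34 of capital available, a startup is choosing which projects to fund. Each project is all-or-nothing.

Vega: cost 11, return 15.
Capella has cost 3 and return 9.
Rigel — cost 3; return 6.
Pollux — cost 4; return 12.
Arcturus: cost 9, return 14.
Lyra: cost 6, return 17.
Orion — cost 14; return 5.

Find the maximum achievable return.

Vega + Rigel + Pollux + Arcturus + Lyra: cost 11 + 3 + 4 + 9 + 6 = 33 ≤ 34, return 15 + 6 + 12 + 14 + 17 = 64.
Vega + Capella + Pollux + Arcturus + Lyra: cost 11 + 3 + 4 + 9 + 6 = 33 ≤ 34, return 15 + 9 + 12 + 14 + 17 = 67.
Best is Vega, Capella, Pollux, Arcturus, and Lyra with total return 67.

67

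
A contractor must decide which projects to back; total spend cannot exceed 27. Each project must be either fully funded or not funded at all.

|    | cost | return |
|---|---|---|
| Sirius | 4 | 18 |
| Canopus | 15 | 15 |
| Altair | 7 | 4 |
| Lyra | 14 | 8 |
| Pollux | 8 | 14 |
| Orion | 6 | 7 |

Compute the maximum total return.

This is a 0-1 knapsack instance.
Take Sirius, Canopus, and Pollux: cost 4 + 15 + 8 = 27 ≤ 27, return 18 + 15 + 14 = 47.
No other feasible combination does better.

47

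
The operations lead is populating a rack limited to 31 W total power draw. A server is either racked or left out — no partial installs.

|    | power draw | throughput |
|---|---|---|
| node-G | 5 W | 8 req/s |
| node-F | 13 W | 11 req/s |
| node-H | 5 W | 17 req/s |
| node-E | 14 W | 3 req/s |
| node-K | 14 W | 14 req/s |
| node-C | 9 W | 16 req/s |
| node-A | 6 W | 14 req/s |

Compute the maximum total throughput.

Take node-G, node-H, node-C, and node-A: power draw 5 + 5 + 9 + 6 = 25 ≤ 31, throughput 8 + 17 + 16 + 14 = 55.
No other feasible combination does better.

55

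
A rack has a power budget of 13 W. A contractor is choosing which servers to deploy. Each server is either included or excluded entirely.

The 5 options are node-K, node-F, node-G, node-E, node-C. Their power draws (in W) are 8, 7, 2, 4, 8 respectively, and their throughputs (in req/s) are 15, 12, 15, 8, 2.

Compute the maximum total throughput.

35

Take node-F, node-G, and node-E: power draw 7 + 2 + 4 = 13 ≤ 13, throughput 12 + 15 + 8 = 35.
No other feasible combination does better.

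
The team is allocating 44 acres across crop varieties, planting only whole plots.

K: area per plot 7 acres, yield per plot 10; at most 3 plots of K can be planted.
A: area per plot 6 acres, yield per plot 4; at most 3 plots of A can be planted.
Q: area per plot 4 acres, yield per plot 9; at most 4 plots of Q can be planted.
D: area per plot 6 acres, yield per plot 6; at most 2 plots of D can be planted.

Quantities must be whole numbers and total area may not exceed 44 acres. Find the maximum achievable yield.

Q has the best ratio (9/4); taking only Q gives at most 4×9 = 36 (stopped by the supply cap of 4).
Mixing does better — 3×K, 4×Q, and 1×D: area 43 ≤ 44, yield 3·10 + 4·9 + 1·6 = 72.

72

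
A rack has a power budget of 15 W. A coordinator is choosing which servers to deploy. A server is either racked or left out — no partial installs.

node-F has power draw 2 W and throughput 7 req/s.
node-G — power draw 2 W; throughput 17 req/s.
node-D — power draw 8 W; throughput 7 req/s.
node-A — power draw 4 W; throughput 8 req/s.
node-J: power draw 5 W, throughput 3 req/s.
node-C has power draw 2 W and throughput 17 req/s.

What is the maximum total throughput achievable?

node-F + node-G + node-A + node-J + node-C: power draw 2 + 2 + 4 + 5 + 2 = 15 ≤ 15, throughput 7 + 17 + 8 + 3 + 17 = 52.
node-F + node-G + node-D + node-C: power draw 2 + 2 + 8 + 2 = 14 ≤ 15, throughput 7 + 17 + 7 + 17 = 48.
node-F + node-G + node-A + node-C: power draw 2 + 2 + 4 + 2 = 10 ≤ 15, throughput 7 + 17 + 8 + 17 = 49.
Best is node-F, node-G, node-A, node-J, and node-C with total throughput 52.

52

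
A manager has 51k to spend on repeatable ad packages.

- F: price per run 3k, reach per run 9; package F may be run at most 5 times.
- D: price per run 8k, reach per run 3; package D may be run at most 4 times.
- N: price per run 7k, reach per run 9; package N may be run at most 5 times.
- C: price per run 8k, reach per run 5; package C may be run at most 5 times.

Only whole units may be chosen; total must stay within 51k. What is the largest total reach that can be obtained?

90

5×F, 4×N, and 1×C: price 51 ≤ 51, reach 5·9 + 4·9 + 1·5 = 86.
5×F and 5×N: price 50 ≤ 51, reach 5·9 + 5·9 = 90.
Best is 90.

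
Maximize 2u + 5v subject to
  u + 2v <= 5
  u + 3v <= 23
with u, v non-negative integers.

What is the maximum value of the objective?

(u,v)=(1,2) is feasible, giving 12.
(u,v)=(0,2) is feasible, giving 10.
(u,v)=(2,1) is feasible, giving 9.
(u,v)=(1,1) is feasible, giving 7.
No feasible integer point exceeds 12.

12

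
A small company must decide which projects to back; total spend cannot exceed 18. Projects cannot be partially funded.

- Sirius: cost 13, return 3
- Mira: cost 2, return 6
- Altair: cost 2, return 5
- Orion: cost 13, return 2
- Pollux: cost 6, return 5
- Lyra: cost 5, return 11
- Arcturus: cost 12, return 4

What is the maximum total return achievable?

27

Allowing fractional choices, the relaxed optimum would be about 28.0, but projects are indivisible.
Mira + Pollux + Lyra: cost 2 + 6 + 5 = 13 ≤ 18, return 6 + 5 + 11 = 22.
Mira + Altair + Lyra: cost 2 + 2 + 5 = 9 ≤ 18, return 6 + 5 + 11 = 22.
Mira + Altair + Pollux + Lyra: cost 2 + 2 + 6 + 5 = 15 ≤ 18, return 6 + 5 + 5 + 11 = 27.
Best is Mira, Altair, Pollux, and Lyra with total return 27.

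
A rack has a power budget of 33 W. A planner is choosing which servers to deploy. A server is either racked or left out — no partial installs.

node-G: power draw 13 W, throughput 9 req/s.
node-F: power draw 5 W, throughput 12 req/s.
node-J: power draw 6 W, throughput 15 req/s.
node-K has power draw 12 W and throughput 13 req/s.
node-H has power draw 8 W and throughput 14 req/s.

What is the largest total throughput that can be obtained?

Allowing fractional choices, the relaxed optimum would be about 55.4, but servers are indivisible.
node-F + node-J + node-K + node-H: power draw 5 + 6 + 12 + 8 = 31 ≤ 33, throughput 12 + 15 + 13 + 14 = 54.
node-J + node-K + node-H: power draw 6 + 12 + 8 = 26 ≤ 33, throughput 15 + 13 + 14 = 42.
node-G + node-F + node-J + node-H: power draw 13 + 5 + 6 + 8 = 32 ≤ 33, throughput 9 + 12 + 15 + 14 = 50.
Best is node-F, node-J, node-K, and node-H with total throughput 54.

54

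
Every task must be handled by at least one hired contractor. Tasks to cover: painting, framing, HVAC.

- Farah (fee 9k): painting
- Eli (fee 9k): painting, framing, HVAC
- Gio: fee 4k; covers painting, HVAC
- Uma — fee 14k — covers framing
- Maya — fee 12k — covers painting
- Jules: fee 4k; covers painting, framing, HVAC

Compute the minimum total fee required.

4

Jules alone covers painting, framing, HVAC — every task.
Total fee: 4.
No cover costs less than 4.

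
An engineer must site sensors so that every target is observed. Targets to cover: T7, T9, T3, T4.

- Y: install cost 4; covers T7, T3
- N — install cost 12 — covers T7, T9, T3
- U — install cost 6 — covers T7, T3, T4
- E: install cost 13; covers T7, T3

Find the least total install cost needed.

18

Choose N and U: together they cover T7, T9, T3, T4 — every target.
Total install cost: 12 + 6 = 18.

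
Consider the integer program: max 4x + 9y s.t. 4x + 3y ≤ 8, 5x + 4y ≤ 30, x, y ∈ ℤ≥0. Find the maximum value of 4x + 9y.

The continuous relaxation peaks at (0, 2.67) with value 24.00; rounding to a feasible lattice point costs some objective.
(x,y)=(0,2): 4·0+3·2=6≤8, 5·0+4·2=8≤30, objective 18.
(x,y)=(1,1): 4·1+3·1=7≤8, 5·1+4·1=9≤30, objective 13.
The best lattice point is (0,2), giving 18.

18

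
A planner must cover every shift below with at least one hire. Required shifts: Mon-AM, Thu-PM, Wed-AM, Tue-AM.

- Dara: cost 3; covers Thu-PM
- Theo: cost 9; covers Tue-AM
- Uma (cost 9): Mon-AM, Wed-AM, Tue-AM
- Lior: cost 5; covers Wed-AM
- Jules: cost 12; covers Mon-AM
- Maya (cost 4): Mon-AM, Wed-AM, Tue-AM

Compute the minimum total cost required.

7

Choose Dara and Maya: together they cover Mon-AM, Thu-PM, Wed-AM, Tue-AM — every shift.
Total cost: 3 + 4 = 7.
No cover costs less than 7.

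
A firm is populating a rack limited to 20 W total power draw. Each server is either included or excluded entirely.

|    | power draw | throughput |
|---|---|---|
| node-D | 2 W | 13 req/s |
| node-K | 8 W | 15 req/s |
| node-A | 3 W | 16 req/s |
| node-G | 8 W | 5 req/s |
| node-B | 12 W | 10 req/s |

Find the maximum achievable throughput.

node-D + node-A + node-B: power draw 2 + 3 + 12 = 17 ≤ 20, throughput 13 + 16 + 10 = 39.
node-K + node-A + node-G: power draw 8 + 3 + 8 = 19 ≤ 20, throughput 15 + 16 + 5 = 36.
node-D + node-K + node-A: power draw 2 + 8 + 3 = 13 ≤ 20, throughput 13 + 15 + 16 = 44.
Best is node-D, node-K, and node-A with total throughput 44.

44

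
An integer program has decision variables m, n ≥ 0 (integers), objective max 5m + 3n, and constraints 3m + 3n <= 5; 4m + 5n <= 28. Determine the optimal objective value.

5

The continuous relaxation peaks at (1.67, 0) with value 8.33; rounding to a feasible lattice point costs some objective.
(m,n)=(1,0): 3·1+3·0=3≤5, 4·1+5·0=4≤28, objective 5.
(m,n)=(0,1): 3·0+3·1=3≤5, 4·0+5·1=5≤28, objective 3.
(m,n)=(0,0): 3·0+3·0=0≤5, 4·0+5·0=0≤28, objective 0.
Maximum is 5 at (m,n)=(1,0).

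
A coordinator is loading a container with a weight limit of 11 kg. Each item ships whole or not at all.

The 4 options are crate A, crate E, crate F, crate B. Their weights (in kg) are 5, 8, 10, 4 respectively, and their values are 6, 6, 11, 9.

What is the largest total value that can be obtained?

15

Allowing fractional choices, the relaxed optimum would be about 17.2, but items are indivisible.
crate F: weight 10 ≤ 11, value 11.
crate A + crate B: weight 5 + 4 = 9 ≤ 11, value 6 + 9 = 15.
Best is crate A and crate B with total value 15.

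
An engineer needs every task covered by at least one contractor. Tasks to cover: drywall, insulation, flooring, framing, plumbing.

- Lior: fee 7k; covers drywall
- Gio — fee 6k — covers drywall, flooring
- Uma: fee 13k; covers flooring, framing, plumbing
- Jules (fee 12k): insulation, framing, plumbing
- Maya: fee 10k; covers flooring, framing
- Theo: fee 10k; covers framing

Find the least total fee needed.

Choose Gio and Jules: together they cover drywall, insulation, flooring, framing, plumbing — every task.
Total fee: 6 + 12 = 18.
No cover costs less than 18.

18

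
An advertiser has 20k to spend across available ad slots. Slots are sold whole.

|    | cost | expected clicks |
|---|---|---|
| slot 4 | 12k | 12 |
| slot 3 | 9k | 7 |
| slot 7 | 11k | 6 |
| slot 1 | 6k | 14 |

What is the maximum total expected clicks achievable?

Allowing fractional choices, the relaxed optimum would be about 27.6, but ad slots are indivisible.
slot 3 + slot 1: cost 9 + 6 = 15 ≤ 20, expected clicks 7 + 14 = 21.
slot 4 + slot 1: cost 12 + 6 = 18 ≤ 20, expected clicks 12 + 14 = 26.
Best is slot 4 and slot 1 with total expected clicks 26.

26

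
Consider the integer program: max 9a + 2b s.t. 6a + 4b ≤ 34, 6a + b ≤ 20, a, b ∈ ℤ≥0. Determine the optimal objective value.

31

The continuous relaxation peaks at (2.56, 4.67) with value 32.33; rounding to a feasible lattice point costs some objective.
(a,b)=(3,2): 6·3+4·2=26≤34, 6·3+1·2=20≤20, objective 31.
(a,b)=(3,1): 6·3+4·1=22≤34, 6·3+1·1=19≤20, objective 29.
(a,b)=(2,5): 6·2+4·5=32≤34, 6·2+1·5=17≤20, objective 28.
No feasible integer point exceeds 31.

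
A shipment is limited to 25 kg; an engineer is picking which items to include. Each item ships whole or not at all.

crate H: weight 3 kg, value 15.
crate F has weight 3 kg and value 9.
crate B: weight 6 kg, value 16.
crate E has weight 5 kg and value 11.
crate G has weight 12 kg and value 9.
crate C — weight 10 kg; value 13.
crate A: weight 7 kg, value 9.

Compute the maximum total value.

60

Allowing fractional choices, the relaxed optimum would be about 61.4, but items are indivisible.
crate H + crate F + crate B + crate E + crate A: weight 3 + 3 + 6 + 5 + 7 = 24 ≤ 25, value 15 + 9 + 16 + 11 + 9 = 60.
crate H + crate B + crate E + crate C: weight 3 + 6 + 5 + 10 = 24 ≤ 25, value 15 + 16 + 11 + 13 = 55.
crate H + crate F + crate B + crate C: weight 3 + 3 + 6 + 10 = 22 ≤ 25, value 15 + 9 + 16 + 13 = 53.
Best is crate H, crate F, crate B, crate E, and crate A with total value 60.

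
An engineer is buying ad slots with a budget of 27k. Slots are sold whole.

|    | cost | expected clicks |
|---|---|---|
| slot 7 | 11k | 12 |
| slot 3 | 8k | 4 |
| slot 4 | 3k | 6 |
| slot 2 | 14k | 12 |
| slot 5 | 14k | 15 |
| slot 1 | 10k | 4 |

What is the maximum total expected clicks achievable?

slot 7 + slot 5: cost 11 + 14 = 25 ≤ 27, expected clicks 12 + 15 = 27.
slot 3 + slot 4 + slot 5: cost 8 + 3 + 14 = 25 ≤ 27, expected clicks 4 + 6 + 15 = 25.
Best is slot 7 and slot 5 with total expected clicks 27.

27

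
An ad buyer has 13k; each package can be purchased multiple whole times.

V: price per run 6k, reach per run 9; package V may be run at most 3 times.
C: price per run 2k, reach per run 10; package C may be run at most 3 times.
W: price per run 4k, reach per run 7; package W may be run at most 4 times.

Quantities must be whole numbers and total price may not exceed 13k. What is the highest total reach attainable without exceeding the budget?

39

This is a bounded integer knapsack.
3×C and 1×W: price 10 ≤ 13, reach 3·10 + 1·7 = 37.
1×V and 3×C: price 12 ≤ 13, reach 1·9 + 3·10 = 39.
Best is 39.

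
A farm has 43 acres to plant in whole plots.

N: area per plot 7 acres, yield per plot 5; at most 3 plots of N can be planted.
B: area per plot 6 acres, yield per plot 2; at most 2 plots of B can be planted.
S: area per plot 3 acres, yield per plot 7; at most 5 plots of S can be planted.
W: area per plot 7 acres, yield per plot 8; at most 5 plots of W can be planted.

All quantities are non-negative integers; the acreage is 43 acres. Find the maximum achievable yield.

Take 5×S and 4×W: area 43 ≤ 43, yield 5·7 + 4·8 = 67.
S has the best ratio (7/3) and is taken to its limit of 5; remaining capacity is filled optimally with the others.

67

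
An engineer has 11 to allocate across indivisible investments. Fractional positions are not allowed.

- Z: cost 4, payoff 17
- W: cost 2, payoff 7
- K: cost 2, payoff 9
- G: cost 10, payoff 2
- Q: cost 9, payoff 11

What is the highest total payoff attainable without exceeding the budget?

33

Allowing fractional choices, the relaxed optimum would be about 36.7, but investments are indivisible.
Z + K: cost 4 + 2 = 6 ≤ 11, payoff 17 + 9 = 26.
Z + W + K: cost 4 + 2 + 2 = 8 ≤ 11, payoff 17 + 7 + 9 = 33.
Z + W: cost 4 + 2 = 6 ≤ 11, payoff 17 + 7 = 24.
Best is Z, W, and K with total payoff 33.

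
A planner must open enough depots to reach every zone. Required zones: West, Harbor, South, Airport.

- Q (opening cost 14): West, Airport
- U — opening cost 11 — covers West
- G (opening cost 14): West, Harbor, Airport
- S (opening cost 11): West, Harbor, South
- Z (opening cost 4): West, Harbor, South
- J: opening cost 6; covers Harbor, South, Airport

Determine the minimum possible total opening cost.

Choose Z and J: together they cover West, Harbor, South, Airport — every zone.
Total opening cost: 4 + 6 = 10.

10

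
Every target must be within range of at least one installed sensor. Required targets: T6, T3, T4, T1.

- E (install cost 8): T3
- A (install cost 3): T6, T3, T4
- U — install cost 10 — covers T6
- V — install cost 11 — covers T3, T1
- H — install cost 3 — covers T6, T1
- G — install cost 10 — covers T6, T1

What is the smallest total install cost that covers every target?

This is an integer covering problem.
Choose A and H: together they cover T6, T3, T4, T1 — every target.
Total install cost: 3 + 3 = 6.

6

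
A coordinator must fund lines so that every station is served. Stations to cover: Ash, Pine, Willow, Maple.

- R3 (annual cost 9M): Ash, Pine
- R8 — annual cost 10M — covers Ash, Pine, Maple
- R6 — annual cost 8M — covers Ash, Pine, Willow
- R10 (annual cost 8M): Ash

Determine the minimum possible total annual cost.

18

Choose R8 and R6: together they cover Ash, Pine, Willow, Maple — every station.
Total annual cost: 10 + 8 = 18.
No cover costs less than 18.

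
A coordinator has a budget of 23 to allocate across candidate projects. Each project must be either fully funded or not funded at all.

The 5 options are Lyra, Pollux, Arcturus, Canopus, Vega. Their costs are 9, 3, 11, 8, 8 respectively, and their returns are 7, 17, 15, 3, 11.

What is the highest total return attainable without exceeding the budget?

This is a 0-1 knapsack instance.
Take Pollux, Arcturus, and Vega: cost 3 + 11 + 8 = 22 ≤ 23, return 17 + 15 + 11 = 43.
No other feasible combination does better.

43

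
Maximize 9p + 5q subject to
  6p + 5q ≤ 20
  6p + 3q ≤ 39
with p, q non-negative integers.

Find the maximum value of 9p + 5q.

The continuous relaxation peaks at (3.33, 0) with value 30.00; rounding to a feasible lattice point costs some objective.
(p,q)=(3,0): 6·3+5·0=18≤20, 6·3+3·0=18≤39, objective 27.
(p,q)=(2,1): 6·2+5·1=17≤20, 6·2+3·1=15≤39, objective 23.
(p,q)=(2,0): 6·2+5·0=12≤20, 6·2+3·0=12≤39, objective 18.
No feasible integer point exceeds 27.

27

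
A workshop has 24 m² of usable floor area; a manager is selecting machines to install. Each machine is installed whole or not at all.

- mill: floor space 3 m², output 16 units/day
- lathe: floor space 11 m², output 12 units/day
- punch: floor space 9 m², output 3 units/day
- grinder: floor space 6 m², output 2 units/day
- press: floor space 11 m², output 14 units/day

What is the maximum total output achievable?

33

mill + grinder + press: floor space 3 + 6 + 11 = 20 ≤ 24, output 16 + 2 + 14 = 32.
mill + lathe + punch: floor space 3 + 11 + 9 = 23 ≤ 24, output 16 + 12 + 3 = 31.
mill + punch + press: floor space 3 + 9 + 11 = 23 ≤ 24, output 16 + 3 + 14 = 33.
Best is mill, punch, and press with total output 33.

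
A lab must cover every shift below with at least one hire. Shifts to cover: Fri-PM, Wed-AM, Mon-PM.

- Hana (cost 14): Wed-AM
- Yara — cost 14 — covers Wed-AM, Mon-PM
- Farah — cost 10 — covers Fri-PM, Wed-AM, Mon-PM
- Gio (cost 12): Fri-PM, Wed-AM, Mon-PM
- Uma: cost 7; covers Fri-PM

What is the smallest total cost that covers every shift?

10

Farah alone covers Fri-PM, Wed-AM, Mon-PM — every shift.
Total cost: 10.
No cover costs less than 10.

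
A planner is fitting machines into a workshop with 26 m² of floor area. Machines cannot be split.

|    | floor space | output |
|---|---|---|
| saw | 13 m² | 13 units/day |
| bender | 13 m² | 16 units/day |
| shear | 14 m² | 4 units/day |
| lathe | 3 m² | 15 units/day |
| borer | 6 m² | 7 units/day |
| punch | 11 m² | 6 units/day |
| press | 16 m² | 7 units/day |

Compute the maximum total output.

Treat it as a binary knapsack problem.
Take bender, lathe, and borer: floor space 13 + 3 + 6 = 22 ≤ 26, output 16 + 15 + 7 = 38.
No other feasible combination does better.

38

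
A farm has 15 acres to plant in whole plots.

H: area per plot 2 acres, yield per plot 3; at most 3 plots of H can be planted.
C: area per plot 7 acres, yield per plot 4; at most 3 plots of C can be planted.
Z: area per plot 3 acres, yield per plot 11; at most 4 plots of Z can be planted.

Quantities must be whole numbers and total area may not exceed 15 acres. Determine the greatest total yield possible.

47

This is a bounded integer knapsack.
4×Z: area 12 ≤ 15, yield 4·11 = 44.
1×H and 4×Z: area 14 ≤ 15, yield 1·3 + 4·11 = 47.
Best is 47.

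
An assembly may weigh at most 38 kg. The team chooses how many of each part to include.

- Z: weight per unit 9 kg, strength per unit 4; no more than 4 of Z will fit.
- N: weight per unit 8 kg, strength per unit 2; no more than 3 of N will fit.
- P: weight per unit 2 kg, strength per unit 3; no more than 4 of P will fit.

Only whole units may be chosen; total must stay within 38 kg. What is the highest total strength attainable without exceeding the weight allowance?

2×Z, 1×N, and 4×P: weight 34 ≤ 38, strength 2·4 + 1·2 + 4·3 = 22.
3×Z and 4×P: weight 35 ≤ 38, strength 3·4 + 4·3 = 24.
Best is 24.

24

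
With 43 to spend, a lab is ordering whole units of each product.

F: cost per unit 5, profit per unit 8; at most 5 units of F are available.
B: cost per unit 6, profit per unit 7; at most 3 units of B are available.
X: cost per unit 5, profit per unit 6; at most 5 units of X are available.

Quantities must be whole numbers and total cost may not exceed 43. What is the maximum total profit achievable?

This is a bounded integer knapsack.
5×F and 3×B: cost 43 ≤ 43, profit 5·8 + 3·7 = 61.
5×F, 2×B, and 1×X: cost 42 ≤ 43, profit 5·8 + 2·7 + 1·6 = 60.
Best is 61.

61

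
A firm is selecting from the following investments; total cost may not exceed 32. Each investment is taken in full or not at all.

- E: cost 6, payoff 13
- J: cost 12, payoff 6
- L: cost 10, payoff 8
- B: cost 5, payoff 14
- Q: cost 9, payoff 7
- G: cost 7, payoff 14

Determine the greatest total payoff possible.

49

This is an integer program with binary decision variables.
E + B + Q + G: cost 6 + 5 + 9 + 7 = 27 ≤ 32, payoff 13 + 14 + 7 + 14 = 48.
E + L + B + G: cost 6 + 10 + 5 + 7 = 28 ≤ 32, payoff 13 + 8 + 14 + 14 = 49.
E + J + B + G: cost 6 + 12 + 5 + 7 = 30 ≤ 32, payoff 13 + 6 + 14 + 14 = 47.
Best is E, L, B, and G with total payoff 49.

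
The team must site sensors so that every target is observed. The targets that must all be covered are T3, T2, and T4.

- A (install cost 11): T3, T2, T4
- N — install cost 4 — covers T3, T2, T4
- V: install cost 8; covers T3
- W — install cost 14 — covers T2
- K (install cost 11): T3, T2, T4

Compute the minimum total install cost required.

N alone covers T3, T2, T4 — every target.
Total install cost: 4.
No cover costs less than 4.

4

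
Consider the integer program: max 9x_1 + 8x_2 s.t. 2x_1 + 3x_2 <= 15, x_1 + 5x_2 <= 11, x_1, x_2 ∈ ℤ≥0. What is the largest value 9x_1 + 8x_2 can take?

(x_1,x_2)=(7,0) is feasible, giving 63.
(x_1,x_2)=(6,1) is feasible, giving 62.
(x_1,x_2)=(6,0) is feasible, giving 54.
The best lattice point is (7,0), giving 63.

63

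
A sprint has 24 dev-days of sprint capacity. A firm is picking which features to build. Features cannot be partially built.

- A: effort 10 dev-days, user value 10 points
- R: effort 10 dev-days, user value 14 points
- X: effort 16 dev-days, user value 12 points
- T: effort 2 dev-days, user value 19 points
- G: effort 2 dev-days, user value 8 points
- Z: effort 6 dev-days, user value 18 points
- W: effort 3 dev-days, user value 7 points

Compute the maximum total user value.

66

Treat it as a binary knapsack problem.
R + T + G + Z + W: effort 10 + 2 + 2 + 6 + 3 = 23 ≤ 24, user value 14 + 19 + 8 + 18 + 7 = 66.
A + T + G + Z + W: effort 10 + 2 + 2 + 6 + 3 = 23 ≤ 24, user value 10 + 19 + 8 + 18 + 7 = 62.
R + T + G + Z: effort 10 + 2 + 2 + 6 = 20 ≤ 24, user value 14 + 19 + 8 + 18 = 59.
Best is R, T, G, Z, and W with total user value 66.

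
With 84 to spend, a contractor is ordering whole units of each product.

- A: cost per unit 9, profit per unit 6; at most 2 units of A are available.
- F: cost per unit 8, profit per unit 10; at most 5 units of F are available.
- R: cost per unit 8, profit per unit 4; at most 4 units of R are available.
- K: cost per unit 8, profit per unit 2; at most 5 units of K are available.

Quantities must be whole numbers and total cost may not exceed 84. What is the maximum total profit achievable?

74

Take 2×A, 5×F, and 3×R: cost 82 ≤ 84, profit 2·6 + 5·10 + 3·4 = 74.
F has the best ratio (10/8) and is taken to its limit of 5; remaining capacity is filled optimally with the others.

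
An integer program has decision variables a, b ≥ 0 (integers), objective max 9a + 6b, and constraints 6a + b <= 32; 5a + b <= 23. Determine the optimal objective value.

(a,b)=(0,23) is feasible, giving 138.
(a,b)=(0,22) is feasible, giving 132.
No feasible integer point exceeds 138.

138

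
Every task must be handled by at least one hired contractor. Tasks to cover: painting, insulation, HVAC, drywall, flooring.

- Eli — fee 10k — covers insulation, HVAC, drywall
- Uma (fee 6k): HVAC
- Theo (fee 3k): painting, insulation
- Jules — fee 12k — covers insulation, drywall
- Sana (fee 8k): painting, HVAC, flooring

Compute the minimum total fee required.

This is a weighted set-cover instance.
Choose Eli and Sana: together they cover painting, insulation, HVAC, drywall, flooring — every task.
Total fee: 10 + 8 = 18.

18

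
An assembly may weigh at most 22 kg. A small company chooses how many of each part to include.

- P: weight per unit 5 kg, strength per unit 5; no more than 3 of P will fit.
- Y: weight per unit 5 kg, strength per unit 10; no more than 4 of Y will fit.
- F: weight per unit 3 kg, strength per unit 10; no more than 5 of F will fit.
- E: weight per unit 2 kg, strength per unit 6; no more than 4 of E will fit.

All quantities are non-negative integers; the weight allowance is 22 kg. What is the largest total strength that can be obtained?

F has the best ratio (10/3); taking only F gives at most 5×10 = 50 (stopped by the supply cap of 5).
Mixing does better — 5×F and 3×E: weight 21 ≤ 22, strength 5·10 + 3·6 = 68.

68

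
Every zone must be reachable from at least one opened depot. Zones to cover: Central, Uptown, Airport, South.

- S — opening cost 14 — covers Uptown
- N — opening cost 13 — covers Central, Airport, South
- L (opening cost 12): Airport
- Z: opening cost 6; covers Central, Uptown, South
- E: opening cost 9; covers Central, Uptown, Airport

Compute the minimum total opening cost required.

Choose Z and E: together they cover Central, Uptown, Airport, South — every zone.
Total opening cost: 6 + 9 = 15.
No cover costs less than 15.

15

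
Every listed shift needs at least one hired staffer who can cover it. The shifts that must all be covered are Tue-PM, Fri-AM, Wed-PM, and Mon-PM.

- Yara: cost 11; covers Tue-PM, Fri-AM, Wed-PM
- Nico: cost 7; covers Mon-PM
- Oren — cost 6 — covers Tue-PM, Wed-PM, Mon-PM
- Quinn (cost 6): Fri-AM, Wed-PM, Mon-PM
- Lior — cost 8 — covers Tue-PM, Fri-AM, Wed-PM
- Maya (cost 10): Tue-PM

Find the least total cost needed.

12

Choose Oren and Quinn: together they cover Tue-PM, Fri-AM, Wed-PM, Mon-PM — every shift.
Total cost: 6 + 6 = 12.
No cover costs less than 12.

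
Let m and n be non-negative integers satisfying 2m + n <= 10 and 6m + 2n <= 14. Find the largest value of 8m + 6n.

42

(m,n)=(0,7): 2·0+1·7=7≤10, 6·0+2·7=14≤14, objective 42.
(m,n)=(0,6): 2·0+1·6=6≤10, 6·0+2·6=12≤14, objective 36.
No feasible integer point exceeds 42.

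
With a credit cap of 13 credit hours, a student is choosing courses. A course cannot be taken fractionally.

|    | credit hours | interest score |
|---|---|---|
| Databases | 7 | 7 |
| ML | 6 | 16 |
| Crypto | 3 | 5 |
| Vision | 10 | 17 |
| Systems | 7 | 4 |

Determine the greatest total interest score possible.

23

Databases + ML: credit hours 7 + 6 = 13 ≤ 13, interest score 7 + 16 = 23.
Crypto + Vision: credit hours 3 + 10 = 13 ≤ 13, interest score 5 + 17 = 22.
ML + Crypto: credit hours 6 + 3 = 9 ≤ 13, interest score 16 + 5 = 21.
Best is Databases and ML with total interest score 23.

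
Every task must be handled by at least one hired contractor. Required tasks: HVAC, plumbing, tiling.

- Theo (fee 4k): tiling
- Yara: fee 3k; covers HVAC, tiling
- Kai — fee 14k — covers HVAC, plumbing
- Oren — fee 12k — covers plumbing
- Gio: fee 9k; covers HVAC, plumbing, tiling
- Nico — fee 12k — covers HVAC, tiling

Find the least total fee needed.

This is an integer covering problem.
Gio alone covers HVAC, plumbing, tiling — every task.
Total fee: 9.

9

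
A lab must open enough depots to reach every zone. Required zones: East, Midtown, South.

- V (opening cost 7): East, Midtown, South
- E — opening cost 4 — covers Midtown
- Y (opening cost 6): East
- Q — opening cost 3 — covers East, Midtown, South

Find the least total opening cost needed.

3

This is a weighted set-cover instance.
Q alone covers East, Midtown, South — every zone.
Total opening cost: 3.
No cover costs less than 3.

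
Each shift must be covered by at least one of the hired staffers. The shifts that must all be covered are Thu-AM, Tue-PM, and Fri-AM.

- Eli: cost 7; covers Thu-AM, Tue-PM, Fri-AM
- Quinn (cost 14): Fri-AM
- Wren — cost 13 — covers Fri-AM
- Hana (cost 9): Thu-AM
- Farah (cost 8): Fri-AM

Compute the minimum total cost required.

Eli alone covers Thu-AM, Tue-PM, Fri-AM — every shift.
Total cost: 7.

7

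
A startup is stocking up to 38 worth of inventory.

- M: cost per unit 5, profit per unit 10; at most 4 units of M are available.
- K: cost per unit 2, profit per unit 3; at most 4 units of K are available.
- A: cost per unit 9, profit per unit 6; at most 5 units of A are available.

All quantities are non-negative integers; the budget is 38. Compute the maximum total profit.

58

M has the best ratio (10/5); taking only M gives at most 4×10 = 40 (stopped by the supply cap of 4).
Mixing does better — 4×M, 4×K, and 1×A: cost 37 ≤ 38, profit 4·10 + 4·3 + 1·6 = 58.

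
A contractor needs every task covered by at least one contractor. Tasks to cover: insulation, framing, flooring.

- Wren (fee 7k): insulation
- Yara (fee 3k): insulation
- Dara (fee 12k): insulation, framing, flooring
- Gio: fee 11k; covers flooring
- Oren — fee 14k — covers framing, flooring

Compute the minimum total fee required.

12

The greedy cost-per-new-task heuristic would pick Yara and Dara for 15, but a cheaper cover exists.
Dara alone covers insulation, framing, flooring — every task.
Total fee: 12.
No cover costs less than 12.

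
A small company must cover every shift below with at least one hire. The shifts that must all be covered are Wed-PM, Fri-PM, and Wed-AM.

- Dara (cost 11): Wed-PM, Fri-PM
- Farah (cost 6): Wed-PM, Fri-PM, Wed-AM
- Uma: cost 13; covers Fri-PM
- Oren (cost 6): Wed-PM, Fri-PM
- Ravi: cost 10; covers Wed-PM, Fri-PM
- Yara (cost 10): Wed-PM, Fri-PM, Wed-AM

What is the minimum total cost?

6

Farah alone covers Wed-PM, Fri-PM, Wed-AM — every shift.
Total cost: 6.
No cover costs less than 6.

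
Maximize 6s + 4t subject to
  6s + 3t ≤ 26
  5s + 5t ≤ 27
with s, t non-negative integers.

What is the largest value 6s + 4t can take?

Relaxing integrality, the LP optimum is 28.13 at (s,t) = (3.27, 2.13), which is not an integer point.
(s,t)=(3,2): 6·3+3·2=24≤26, 5·3+5·2=25≤27, objective 26.
(s,t)=(2,3): 6·2+3·3=21≤26, 5·2+5·3=25≤27, objective 24.
(s,t)=(3,1): 6·3+3·1=21≤26, 5·3+5·1=20≤27, objective 22.
(s,t)=(2,2): 6·2+3·2=18≤26, 5·2+5·2=20≤27, objective 20.
Maximum is 26 at (s,t)=(3,2).

26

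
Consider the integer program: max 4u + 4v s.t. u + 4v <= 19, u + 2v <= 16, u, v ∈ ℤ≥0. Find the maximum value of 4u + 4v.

(u,v)=(16,0): 1·16+4·0=16≤19, 1·16+2·0=16≤16, objective 64.
(u,v)=(15,0): 1·15+4·0=15≤19, 1·15+2·0=15≤16, objective 60.
Maximum is 64 at (u,v)=(16,0).

64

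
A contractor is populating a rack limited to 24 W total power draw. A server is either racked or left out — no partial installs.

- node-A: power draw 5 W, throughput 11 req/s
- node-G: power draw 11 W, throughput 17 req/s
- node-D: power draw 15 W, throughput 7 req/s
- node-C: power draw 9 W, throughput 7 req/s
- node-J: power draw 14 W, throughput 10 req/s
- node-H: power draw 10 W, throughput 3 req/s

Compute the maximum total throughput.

28

This is a 0-1 knapsack instance.
node-A + node-G: power draw 5 + 11 = 16 ≤ 24, throughput 11 + 17 = 28.
node-G + node-C: power draw 11 + 9 = 20 ≤ 24, throughput 17 + 7 = 24.
node-A + node-J: power draw 5 + 14 = 19 ≤ 24, throughput 11 + 10 = 21.
Best is node-A and node-G with total throughput 28.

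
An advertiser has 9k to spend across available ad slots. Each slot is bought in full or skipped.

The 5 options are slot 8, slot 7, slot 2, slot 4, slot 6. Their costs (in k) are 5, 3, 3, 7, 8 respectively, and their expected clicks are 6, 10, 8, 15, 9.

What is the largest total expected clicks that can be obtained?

slot 4: cost 7 ≤ 9, expected clicks 15.
slot 7 + slot 2: cost 3 + 3 = 6 ≤ 9, expected clicks 10 + 8 = 18.
slot 8 + slot 7: cost 5 + 3 = 8 ≤ 9, expected clicks 6 + 10 = 16.
Best is slot 7 and slot 2 with total expected clicks 18.

18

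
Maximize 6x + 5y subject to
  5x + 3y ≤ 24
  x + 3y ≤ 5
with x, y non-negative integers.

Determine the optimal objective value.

24

The continuous relaxation peaks at (4.75, 0.0833) with value 28.92; rounding to a feasible lattice point costs some objective.
(x,y)=(4,0): 5·4+3·0=20≤24, 1·4+3·0=4≤5, objective 24.
(x,y)=(3,0): 5·3+3·0=15≤24, 1·3+3·0=3≤5, objective 18.
Maximum is 24 at (x,y)=(4,0).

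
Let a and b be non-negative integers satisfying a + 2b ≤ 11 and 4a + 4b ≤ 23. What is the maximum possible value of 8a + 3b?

Relaxing integrality, the LP optimum is 46.00 at (a,b) = (5.75, 0), which is not an integer point.
(a,b)=(5,0): 1·5+2·0=5≤11, 4·5+4·0=20≤23, objective 40.
(a,b)=(4,1): 1·4+2·1=6≤11, 4·4+4·1=20≤23, objective 35.
(a,b)=(4,0): 1·4+2·0=4≤11, 4·4+4·0=16≤23, objective 32.
No feasible integer point exceeds 40.

40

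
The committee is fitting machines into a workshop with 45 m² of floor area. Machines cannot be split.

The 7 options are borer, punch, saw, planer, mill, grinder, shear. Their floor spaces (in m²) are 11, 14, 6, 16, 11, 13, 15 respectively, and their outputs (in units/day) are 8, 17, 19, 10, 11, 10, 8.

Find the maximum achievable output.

borer + punch + saw + mill: floor space 11 + 14 + 6 + 11 = 42 ≤ 45, output 8 + 17 + 19 + 11 = 55.
punch + saw + mill + grinder: floor space 14 + 6 + 11 + 13 = 44 ≤ 45, output 17 + 19 + 11 + 10 = 57.
borer + punch + saw + grinder: floor space 11 + 14 + 6 + 13 = 44 ≤ 45, output 8 + 17 + 19 + 10 = 54.
Best is punch, saw, mill, and grinder with total output 57.

57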